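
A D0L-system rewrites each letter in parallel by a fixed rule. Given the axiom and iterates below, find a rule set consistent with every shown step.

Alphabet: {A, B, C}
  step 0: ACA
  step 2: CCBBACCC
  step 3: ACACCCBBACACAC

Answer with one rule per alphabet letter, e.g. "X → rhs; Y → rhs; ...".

  step 2 ⇒ step 3: CCBBACCC ⇒ AC·AC·C·C·BB·AC·AC·AC
    A ↦ BB
    B ↦ C
    C ↦ AC

A->BB, B->C, C->AC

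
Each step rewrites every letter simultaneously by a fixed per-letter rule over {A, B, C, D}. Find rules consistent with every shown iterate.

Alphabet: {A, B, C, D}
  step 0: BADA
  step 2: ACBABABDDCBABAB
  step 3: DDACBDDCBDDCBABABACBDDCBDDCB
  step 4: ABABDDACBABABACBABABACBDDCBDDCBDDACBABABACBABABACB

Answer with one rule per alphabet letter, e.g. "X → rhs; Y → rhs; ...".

  step 3 ⇒ step 4: DDACBDDCBDDCBABABACBDDCBDDCB ⇒ AB·AB·DD·A·CB·AB·AB·A·CB·AB·AB·A·CB·DD·CB·DD·CB·DD·A·CB·AB·AB·A·CB·AB·AB·A·CB
    A ↦ DD
    B ↦ CB
    C ↦ A
    D ↦ AB

A->DD, B->CB, C->A, D->AB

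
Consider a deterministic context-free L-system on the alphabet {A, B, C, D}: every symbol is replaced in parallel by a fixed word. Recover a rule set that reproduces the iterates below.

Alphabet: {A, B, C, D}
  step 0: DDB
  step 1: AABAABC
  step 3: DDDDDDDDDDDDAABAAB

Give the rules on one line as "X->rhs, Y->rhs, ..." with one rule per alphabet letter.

A->C, B->C, C->DD, D->AAB

  step 0 ⇒ step 1: DDB ⇒ AAB·AAB·C
    B ↦ C
    D ↦ AAB
    A ↦ C  (constrained at step 1)
    C ↦ DD  (constrained at step 1)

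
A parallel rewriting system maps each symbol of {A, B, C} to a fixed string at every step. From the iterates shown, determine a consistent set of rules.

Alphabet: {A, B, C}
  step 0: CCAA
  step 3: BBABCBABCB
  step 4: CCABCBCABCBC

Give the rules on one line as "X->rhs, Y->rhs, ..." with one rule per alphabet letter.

  step 3 ⇒ step 4: BBABCBABCB ⇒ C·C·AB·C·B·C·AB·C·B·C
    A ↦ AB
    B ↦ C
    C ↦ B

A->AB, B->C, C->B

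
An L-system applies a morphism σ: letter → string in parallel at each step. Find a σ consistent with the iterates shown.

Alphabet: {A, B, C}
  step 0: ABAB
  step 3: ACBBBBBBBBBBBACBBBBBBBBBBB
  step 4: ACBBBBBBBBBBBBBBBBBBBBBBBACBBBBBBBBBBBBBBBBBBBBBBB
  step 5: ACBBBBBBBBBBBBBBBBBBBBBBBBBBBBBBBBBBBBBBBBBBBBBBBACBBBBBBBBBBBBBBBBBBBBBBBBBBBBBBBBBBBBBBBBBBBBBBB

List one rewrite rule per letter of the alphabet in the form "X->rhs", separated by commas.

A->AC, B->BB, C->B

  step 4 ⇒ step 5: ACBBBBBBBBBBBBBBBBBBBBBBBACBBBBBBBBBBBBBBBBBBBBBBB ⇒ AC·B·BB·BB·BB·BB·BB·BB·BB·BB·BB·BB·BB·BB·BB·BB·BB·BB·BB·BB·BB·BB·BB·BB·BB·AC·B·BB·BB·BB·BB·BB·BB·BB·BB·BB·BB·BB·BB·BB·BB·BB·BB·BB·BB·BB·BB·BB·BB·BB
    A ↦ AC
    B ↦ BB
    C ↦ B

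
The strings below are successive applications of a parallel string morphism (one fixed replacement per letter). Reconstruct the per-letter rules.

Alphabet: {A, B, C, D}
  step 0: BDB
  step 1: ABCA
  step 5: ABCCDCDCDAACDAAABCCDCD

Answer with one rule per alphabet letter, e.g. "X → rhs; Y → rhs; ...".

A->CD, B->A, C->A, D->BC

  step 0 ⇒ step 1: BDB ⇒ A·BC·A
    B ↦ A
    D ↦ BC
    A ↦ CD  (constrained at step 1)
    C ↦ A  (constrained at step 1)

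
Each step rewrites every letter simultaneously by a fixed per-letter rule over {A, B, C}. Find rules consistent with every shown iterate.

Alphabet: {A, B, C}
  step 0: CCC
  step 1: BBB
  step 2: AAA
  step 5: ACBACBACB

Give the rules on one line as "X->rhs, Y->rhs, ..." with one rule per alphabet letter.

A->CB, B->A, C->B

  step 1 ⇒ step 2: BBB ⇒ A·A·A
    B ↦ A
    A ↦ CB  (constrained at step 2)
  step 0 ⇒ step 1: CCC ⇒ B·B·B
    C ↦ B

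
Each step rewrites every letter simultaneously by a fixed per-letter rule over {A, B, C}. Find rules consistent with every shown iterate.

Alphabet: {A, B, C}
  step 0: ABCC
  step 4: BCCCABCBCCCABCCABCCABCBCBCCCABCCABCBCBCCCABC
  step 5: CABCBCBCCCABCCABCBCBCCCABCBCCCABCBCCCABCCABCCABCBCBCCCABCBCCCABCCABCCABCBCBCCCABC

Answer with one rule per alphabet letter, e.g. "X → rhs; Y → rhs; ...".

  step 4 ⇒ step 5: BCCCABCBCCCABCCABCCABCBCBCCCABCCABCBCBCCCABC ⇒ CA·BC·BC·BC·C·CA·BC·CA·BC·BC·BC·C·CA·BC·BC·C·CA·BC·BC·C·CA·BC·CA·BC·CA·BC·BC·BC·C·CA·BC·BC·C·CA·BC·CA·BC·CA·BC·BC·BC·C·CA·BC
    A ↦ C
    B ↦ CA
    C ↦ BC

A->C, B->CA, C->BC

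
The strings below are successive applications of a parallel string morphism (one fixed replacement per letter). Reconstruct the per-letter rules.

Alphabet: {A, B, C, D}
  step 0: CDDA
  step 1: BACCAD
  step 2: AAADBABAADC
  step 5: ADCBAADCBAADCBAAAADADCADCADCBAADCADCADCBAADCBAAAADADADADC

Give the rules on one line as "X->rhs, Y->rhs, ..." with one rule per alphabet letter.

  step 1 ⇒ step 2: BACCAD ⇒ AA·AD·BA·BA·AD·C
    A ↦ AD
    B ↦ AA
    C ↦ BA
    D ↦ C

A->AD, B->AA, C->BA, D->C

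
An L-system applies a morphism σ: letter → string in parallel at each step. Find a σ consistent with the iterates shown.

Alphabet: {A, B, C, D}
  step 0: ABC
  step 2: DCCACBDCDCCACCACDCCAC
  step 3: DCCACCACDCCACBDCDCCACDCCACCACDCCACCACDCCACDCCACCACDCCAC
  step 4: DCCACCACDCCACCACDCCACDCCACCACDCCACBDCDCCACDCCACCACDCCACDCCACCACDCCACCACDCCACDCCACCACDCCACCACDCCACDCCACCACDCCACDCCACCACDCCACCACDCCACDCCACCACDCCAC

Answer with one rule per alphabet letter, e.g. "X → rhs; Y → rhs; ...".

  step 3 ⇒ step 4: DCCACCACDCCACBDCDCCACDCCACCACDCCACCACDCCACDCCACCACDCCAC ⇒ DC·CAC·CAC·DC·CAC·CAC·DC·CAC·DC·CAC·CAC·DC·CAC·BDC·DC·CAC·DC·CAC·CAC·DC·CAC·DC·CAC·CAC·DC·CAC·CAC·DC·CAC·DC·CAC·CAC·DC·CAC·CAC·DC·CAC·DC·CAC·CAC·DC·CAC·DC·CAC·CAC·DC·CAC·CAC·DC·CAC·DC·CAC·CAC·DC·CAC
    A ↦ DC
    B ↦ BDC
    C ↦ CAC
    D ↦ DC

A->DC, B->BDC, C->CAC, D->DC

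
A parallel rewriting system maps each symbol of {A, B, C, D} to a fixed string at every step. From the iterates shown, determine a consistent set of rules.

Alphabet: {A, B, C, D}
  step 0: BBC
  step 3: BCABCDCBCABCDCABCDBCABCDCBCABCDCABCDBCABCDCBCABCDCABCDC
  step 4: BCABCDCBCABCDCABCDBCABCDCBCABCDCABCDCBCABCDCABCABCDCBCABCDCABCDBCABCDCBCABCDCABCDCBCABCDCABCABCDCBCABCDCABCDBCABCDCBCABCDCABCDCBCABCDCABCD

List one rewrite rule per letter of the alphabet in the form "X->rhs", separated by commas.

  step 3 ⇒ step 4: BCABCDCBCABCDCABCDBCABCDCBCABCDCABCDBCABCDCBCABCDCABCDC ⇒ BCA·BCD·C·BCA·BCD·CA·BCD·BCA·BCD·C·BCA·BCD·CA·BCD·C·BCA·BCD·CA·BCA·BCD·C·BCA·BCD·CA·BCD·BCA·BCD·C·BCA·BCD·CA·BCD·C·BCA·BCD·CA·BCA·BCD·C·BCA·BCD·CA·BCD·BCA·BCD·C·BCA·BCD·CA·BCD·C·BCA·BCD·CA·BCD
    A ↦ C
    B ↦ BCA
    C ↦ BCD
    D ↦ CA

A->C, B->BCA, C->BCD, D->CA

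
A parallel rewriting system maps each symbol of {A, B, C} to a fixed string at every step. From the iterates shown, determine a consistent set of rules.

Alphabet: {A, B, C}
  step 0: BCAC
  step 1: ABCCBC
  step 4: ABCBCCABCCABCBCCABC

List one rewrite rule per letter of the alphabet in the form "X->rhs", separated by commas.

A->C, B->A, C->BC

  step 0 ⇒ step 1: BCAC ⇒ A·BC·C·BC
    A ↦ C
    B ↦ A
    C ↦ BC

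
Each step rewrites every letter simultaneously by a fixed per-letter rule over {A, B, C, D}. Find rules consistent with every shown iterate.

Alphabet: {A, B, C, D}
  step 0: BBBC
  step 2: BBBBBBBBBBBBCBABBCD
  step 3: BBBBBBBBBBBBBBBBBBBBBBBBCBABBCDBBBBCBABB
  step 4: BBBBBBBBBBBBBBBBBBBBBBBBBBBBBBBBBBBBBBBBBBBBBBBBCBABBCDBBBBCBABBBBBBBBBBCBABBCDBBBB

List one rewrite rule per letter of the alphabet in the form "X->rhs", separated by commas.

A->CD, B->BB, C->CBA, D->BB

  step 3 ⇒ step 4: BBBBBBBBBBBBBBBBBBBBBBBBCBABBCDBBBBCBABB ⇒ BB·BB·BB·BB·BB·BB·BB·BB·BB·BB·BB·BB·BB·BB·BB·BB·BB·BB·BB·BB·BB·BB·BB·BB·CBA·BB·CD·BB·BB·CBA·BB·BB·BB·BB·BB·CBA·BB·CD·BB·BB
    A ↦ CD
    B ↦ BB
    C ↦ CBA
    D ↦ BB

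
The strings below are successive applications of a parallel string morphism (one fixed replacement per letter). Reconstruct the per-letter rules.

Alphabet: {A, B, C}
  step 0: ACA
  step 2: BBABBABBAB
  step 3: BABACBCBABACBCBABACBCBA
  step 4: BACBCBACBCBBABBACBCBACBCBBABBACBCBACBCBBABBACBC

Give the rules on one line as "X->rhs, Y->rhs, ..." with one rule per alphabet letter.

  step 3 ⇒ step 4: BABACBCBABACBCBABACBCBA ⇒ BA·CBC·BA·CBC·B·BA·B·BA·CBC·BA·CBC·B·BA·B·BA·CBC·BA·CBC·B·BA·B·BA·CBC
    A ↦ CBC
    B ↦ BA
    C ↦ B

A->CBC, B->BA, C->B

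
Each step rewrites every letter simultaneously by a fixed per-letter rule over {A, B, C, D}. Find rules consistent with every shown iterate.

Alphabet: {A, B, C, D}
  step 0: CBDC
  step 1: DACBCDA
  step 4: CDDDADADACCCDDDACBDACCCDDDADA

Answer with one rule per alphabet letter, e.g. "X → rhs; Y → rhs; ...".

  step 0 ⇒ step 1: CBDC ⇒ DA·CB·C·DA
    B ↦ CB
    C ↦ DA
    D ↦ C
    A ↦ DD  (constrained at step 1)

A->DD, B->CB, C->DA, D->C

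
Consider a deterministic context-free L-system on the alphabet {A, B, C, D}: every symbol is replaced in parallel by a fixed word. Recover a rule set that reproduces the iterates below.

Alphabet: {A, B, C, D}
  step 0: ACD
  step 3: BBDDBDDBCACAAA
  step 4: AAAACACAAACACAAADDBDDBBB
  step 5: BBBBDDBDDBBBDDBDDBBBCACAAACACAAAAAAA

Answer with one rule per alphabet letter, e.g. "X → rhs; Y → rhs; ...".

  step 4 ⇒ step 5: AAAACACAAACACAAADDBDDBBB ⇒ B·B·B·B·DD·B·DD·B·B·B·DD·B·DD·B·B·B·CA·CA·AA·CA·CA·AA·AA·AA
    A ↦ B
    B ↦ AA
    C ↦ DD
    D ↦ CA

A->B, B->AA, C->DD, D->CA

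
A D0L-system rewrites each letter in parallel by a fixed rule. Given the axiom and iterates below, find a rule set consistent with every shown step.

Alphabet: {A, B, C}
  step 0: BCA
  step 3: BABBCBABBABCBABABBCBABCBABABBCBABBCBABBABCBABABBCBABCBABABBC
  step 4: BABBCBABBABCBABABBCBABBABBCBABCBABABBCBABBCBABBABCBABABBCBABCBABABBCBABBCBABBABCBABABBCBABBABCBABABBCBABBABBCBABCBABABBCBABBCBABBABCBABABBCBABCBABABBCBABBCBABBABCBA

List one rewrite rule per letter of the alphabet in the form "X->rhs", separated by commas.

  step 3 ⇒ step 4: BABBCBABBABCBABABBCBABCBABABBCBABBCBABBABCBABABBCBABCBABABBC ⇒ BAB·BC·BAB·BAB·CBA·BAB·BC·BAB·BAB·BC·BAB·CBA·BAB·BC·BAB·BC·BAB·BAB·CBA·BAB·BC·BAB·CBA·BAB·BC·BAB·BC·BAB·BAB·CBA·BAB·BC·BAB·BAB·CBA·BAB·BC·BAB·BAB·BC·BAB·CBA·BAB·BC·BAB·BC·BAB·BAB·CBA·BAB·BC·BAB·CBA·BAB·BC·BAB·BC·BAB·BAB·CBA
    A ↦ BC
    B ↦ BAB
    C ↦ CBA

A->BC, B->BAB, C->CBA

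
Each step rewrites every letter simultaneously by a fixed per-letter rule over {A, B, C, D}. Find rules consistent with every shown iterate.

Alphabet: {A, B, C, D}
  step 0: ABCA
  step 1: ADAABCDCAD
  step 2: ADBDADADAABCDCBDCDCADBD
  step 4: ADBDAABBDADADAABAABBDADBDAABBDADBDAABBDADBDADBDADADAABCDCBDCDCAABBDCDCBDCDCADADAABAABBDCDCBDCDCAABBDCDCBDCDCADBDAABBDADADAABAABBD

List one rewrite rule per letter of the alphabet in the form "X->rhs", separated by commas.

A->AD, B->AAB, C->CDC, D->BD

  step 1 ⇒ step 2: ADAABCDCAD ⇒ AD·BD·AD·AD·AAB·CDC·BD·CDC·AD·BD
    A ↦ AD
    B ↦ AAB
    C ↦ CDC
    D ↦ BD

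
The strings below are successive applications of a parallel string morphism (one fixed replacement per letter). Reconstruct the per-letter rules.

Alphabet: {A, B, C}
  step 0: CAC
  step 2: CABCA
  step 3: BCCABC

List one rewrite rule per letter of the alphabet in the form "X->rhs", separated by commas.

A->C, B->CA, C->B

  step 2 ⇒ step 3: CABCA ⇒ B·C·CA·B·C
    A ↦ C
    B ↦ CA
    C ↦ B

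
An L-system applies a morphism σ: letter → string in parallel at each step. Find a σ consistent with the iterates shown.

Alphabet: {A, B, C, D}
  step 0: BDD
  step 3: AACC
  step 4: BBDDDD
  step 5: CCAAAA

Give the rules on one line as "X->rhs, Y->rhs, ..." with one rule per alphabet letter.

A->B, B->C, C->DD, D->A

  step 4 ⇒ step 5: BBDDDD ⇒ C·C·A·A·A·A
    B ↦ C
    D ↦ A
  step 3 ⇒ step 4: AACC ⇒ B·B·DD·DD
    A ↦ B
  step 3 ⇒ step 4: AACC ⇒ B·B·DD·DD
    C ↦ DD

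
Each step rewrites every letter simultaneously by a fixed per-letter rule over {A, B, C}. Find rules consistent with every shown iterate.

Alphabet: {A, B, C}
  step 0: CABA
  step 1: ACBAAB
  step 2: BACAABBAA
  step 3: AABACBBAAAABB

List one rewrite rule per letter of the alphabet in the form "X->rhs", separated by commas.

A->B, B->AA, C->AC

  step 2 ⇒ step 3: BACAABBAA ⇒ AA·B·AC·B·B·AA·AA·B·B
    A ↦ B
    B ↦ AA
    C ↦ AC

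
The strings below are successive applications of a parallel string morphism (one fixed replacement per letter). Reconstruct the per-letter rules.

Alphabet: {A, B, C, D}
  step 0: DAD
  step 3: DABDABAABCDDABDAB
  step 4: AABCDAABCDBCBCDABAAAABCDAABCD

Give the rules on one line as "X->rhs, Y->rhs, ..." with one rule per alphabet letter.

  step 3 ⇒ step 4: DABDABAABCDDABDAB ⇒ AA·BC·D·AA·BC·D·BC·BC·D·AB·AA·AA·BC·D·AA·BC·D
    A ↦ BC
    B ↦ D
    C ↦ AB
    D ↦ AA

A->BC, B->D, C->AB, D->AA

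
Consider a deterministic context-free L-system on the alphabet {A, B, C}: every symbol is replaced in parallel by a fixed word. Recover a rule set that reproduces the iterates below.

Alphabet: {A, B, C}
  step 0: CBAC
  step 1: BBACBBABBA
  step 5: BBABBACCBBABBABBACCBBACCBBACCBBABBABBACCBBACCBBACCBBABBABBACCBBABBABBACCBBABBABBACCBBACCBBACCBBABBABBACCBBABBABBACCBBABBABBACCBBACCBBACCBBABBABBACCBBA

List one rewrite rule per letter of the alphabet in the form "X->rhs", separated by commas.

  step 0 ⇒ step 1: CBAC ⇒ BBA·C·BBA·BBA
    A ↦ BBA
    B ↦ C
    C ↦ BBA

A->BBA, B->C, C->BBA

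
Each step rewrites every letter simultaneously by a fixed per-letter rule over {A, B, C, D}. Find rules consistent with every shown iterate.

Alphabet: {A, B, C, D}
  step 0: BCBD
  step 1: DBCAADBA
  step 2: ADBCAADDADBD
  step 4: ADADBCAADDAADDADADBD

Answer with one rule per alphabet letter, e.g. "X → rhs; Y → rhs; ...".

  step 1 ⇒ step 2: DBCAADBA ⇒ A·DB·CAA·D·D·A·DB·D
    A ↦ D
    B ↦ DB
    C ↦ CAA
    D ↦ A

A->D, B->DB, C->CAA, D->A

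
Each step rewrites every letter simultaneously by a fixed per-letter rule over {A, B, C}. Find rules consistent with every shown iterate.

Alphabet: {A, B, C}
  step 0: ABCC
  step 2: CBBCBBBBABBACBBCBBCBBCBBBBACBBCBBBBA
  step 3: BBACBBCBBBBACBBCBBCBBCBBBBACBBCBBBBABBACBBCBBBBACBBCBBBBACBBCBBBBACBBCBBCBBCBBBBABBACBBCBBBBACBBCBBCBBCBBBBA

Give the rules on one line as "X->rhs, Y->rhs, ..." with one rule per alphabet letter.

A->BBA, B->CBB, C->BBA

  step 2 ⇒ step 3: CBBCBBBBABBACBBCBBCBBCBBBBACBBCBBBBA ⇒ BBA·CBB·CBB·BBA·CBB·CBB·CBB·CBB·BBA·CBB·CBB·BBA·BBA·CBB·CBB·BBA·CBB·CBB·BBA·CBB·CBB·BBA·CBB·CBB·CBB·CBB·BBA·BBA·CBB·CBB·BBA·CBB·CBB·CBB·CBB·BBA
    A ↦ BBA
    B ↦ CBB
    C ↦ BBA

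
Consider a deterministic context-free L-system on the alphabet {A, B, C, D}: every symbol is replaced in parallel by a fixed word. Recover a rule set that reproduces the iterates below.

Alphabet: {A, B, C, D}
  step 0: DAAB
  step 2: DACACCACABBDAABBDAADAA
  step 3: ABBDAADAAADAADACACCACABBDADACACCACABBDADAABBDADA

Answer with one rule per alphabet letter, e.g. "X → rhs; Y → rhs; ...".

  step 2 ⇒ step 3: DACACCACABBDAABBDAADAA ⇒ ABB·DA·A·DA·A·A·DA·A·DA·CAC·CAC·ABB·DA·DA·CAC·CAC·ABB·DA·DA·ABB·DA·DA
    A ↦ DA
    B ↦ CAC
    C ↦ A
    D ↦ ABB

A->DA, B->CAC, C->A, D->ABB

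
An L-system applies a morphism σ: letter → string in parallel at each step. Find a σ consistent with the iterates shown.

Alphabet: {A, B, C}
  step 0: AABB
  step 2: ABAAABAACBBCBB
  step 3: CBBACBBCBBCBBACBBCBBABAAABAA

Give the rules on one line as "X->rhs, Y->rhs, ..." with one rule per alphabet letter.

  step 2 ⇒ step 3: ABAAABAACBBCBB ⇒ CBB·A·CBB·CBB·CBB·A·CBB·CBB·AB·A·A·AB·A·A
    A ↦ CBB
    B ↦ A
    C ↦ AB

A->CBB, B->A, C->AB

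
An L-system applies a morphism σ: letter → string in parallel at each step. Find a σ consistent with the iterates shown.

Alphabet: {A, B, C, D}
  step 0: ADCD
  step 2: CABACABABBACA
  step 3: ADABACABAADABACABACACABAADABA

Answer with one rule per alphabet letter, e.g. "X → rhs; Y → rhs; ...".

  step 2 ⇒ step 3: CABACABABBACA ⇒ ADA·BA·CA·BA·ADA·BA·CA·BA·CA·CA·BA·ADA·BA
    A ↦ BA
    B ↦ CA
    C ↦ ADA
    D ↦ B  (constrained at step 0)

A->BA, B->CA, C->ADA, D->B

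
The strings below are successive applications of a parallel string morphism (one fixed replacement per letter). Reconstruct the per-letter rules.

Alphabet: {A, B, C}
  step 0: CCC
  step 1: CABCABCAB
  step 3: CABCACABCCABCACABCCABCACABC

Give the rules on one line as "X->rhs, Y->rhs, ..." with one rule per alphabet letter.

A->C, B->A, C->CAB

  step 0 ⇒ step 1: CCC ⇒ CAB·CAB·CAB
    C ↦ CAB
    A ↦ C  (constrained at step 1)
    B ↦ A  (constrained at step 1)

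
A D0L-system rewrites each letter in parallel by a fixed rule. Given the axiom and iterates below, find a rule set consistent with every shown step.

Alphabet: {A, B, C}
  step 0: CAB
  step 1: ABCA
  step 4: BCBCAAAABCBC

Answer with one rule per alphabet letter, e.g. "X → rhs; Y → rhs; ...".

A->BC, B->A, C->A

  step 0 ⇒ step 1: CAB ⇒ A·BC·A
    A ↦ BC
    B ↦ A
    C ↦ A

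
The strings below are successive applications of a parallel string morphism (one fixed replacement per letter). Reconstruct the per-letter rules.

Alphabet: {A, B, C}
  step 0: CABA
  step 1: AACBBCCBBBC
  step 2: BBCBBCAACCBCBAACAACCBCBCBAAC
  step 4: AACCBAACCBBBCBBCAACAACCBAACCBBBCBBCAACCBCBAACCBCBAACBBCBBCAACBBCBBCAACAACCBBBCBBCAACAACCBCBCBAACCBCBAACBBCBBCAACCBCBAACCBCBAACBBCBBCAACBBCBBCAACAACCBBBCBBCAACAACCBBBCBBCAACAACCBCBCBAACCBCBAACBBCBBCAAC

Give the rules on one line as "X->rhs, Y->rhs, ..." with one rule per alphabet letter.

A->BBC, B->CB, C->AAC

  step 1 ⇒ step 2: AACBBCCBBBC ⇒ BBC·BBC·AAC·CB·CB·AAC·AAC·CB·CB·CB·AAC
    A ↦ BBC
    B ↦ CB
    C ↦ AAC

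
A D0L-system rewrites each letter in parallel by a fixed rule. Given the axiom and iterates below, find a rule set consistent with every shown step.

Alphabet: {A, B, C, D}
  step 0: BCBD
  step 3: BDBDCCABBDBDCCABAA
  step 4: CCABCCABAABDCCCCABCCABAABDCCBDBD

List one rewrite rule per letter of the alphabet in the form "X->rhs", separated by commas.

A->BD, B->CC, C->A, D->AB

  step 3 ⇒ step 4: BDBDCCABBDBDCCABAA ⇒ CC·AB·CC·AB·A·A·BD·CC·CC·AB·CC·AB·A·A·BD·CC·BD·BD
    A ↦ BD
    B ↦ CC
    C ↦ A
    D ↦ AB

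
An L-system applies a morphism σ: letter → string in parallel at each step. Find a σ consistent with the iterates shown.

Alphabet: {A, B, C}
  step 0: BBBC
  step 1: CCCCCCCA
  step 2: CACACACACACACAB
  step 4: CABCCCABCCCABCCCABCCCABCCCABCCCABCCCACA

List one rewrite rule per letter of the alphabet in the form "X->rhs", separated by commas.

  step 1 ⇒ step 2: CCCCCCCA ⇒ CA·CA·CA·CA·CA·CA·CA·B
    A ↦ B
    C ↦ CA
  step 0 ⇒ step 1: BBBC ⇒ CC·CC·CC·CA
    B ↦ CC

A->B, B->CC, C->CA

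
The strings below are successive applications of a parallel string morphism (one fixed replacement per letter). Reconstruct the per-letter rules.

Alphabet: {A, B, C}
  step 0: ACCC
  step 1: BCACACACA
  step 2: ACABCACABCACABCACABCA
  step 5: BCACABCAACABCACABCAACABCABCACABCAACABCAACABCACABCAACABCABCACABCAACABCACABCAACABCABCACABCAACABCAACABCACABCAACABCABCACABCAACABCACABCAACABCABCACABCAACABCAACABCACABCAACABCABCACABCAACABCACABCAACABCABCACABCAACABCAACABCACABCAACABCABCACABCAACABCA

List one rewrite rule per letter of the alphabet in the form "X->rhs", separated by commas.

A->BCA, B->A, C->CA

  step 1 ⇒ step 2: BCACACACA ⇒ A·CA·BCA·CA·BCA·CA·BCA·CA·BCA
    A ↦ BCA
    B ↦ A
    C ↦ CA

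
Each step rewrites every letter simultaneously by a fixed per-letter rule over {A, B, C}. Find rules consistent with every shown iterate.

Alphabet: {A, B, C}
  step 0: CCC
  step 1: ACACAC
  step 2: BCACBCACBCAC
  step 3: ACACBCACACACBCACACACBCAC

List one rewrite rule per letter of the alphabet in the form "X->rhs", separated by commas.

  step 2 ⇒ step 3: BCACBCACBCAC ⇒ AC·AC·BC·AC·AC·AC·BC·AC·AC·AC·BC·AC
    A ↦ BC
    B ↦ AC
    C ↦ AC

A->BC, B->AC, C->AC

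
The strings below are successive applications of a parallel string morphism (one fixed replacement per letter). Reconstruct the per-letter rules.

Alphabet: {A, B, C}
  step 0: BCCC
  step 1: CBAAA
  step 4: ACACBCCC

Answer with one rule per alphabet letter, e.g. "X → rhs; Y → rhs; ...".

A->C, B->CB, C->A

  step 0 ⇒ step 1: BCCC ⇒ CB·A·A·A
    B ↦ CB
    C ↦ A
    A ↦ C  (constrained at step 1)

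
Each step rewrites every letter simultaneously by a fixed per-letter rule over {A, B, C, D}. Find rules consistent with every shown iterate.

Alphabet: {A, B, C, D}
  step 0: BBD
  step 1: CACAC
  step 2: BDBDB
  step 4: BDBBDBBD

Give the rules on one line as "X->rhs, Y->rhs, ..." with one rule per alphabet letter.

A->D, B->CA, C->B, D->C

  step 1 ⇒ step 2: CACAC ⇒ B·D·B·D·B
    A ↦ D
    C ↦ B
  step 0 ⇒ step 1: BBD ⇒ CA·CA·C
    B ↦ CA
  step 0 ⇒ step 1: BBD ⇒ CA·CA·C
    D ↦ C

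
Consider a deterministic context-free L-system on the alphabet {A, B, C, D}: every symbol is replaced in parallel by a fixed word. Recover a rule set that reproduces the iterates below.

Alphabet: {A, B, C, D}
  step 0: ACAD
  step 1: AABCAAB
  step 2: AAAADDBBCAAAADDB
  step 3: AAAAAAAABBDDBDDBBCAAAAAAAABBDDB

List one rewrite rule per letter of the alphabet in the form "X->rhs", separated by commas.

A->AA, B->DDB, C->BC, D->B

  step 2 ⇒ step 3: AAAADDBBCAAAADDB ⇒ AA·AA·AA·AA·B·B·DDB·DDB·BC·AA·AA·AA·AA·B·B·DDB
    A ↦ AA
    B ↦ DDB
    C ↦ BC
    D ↦ B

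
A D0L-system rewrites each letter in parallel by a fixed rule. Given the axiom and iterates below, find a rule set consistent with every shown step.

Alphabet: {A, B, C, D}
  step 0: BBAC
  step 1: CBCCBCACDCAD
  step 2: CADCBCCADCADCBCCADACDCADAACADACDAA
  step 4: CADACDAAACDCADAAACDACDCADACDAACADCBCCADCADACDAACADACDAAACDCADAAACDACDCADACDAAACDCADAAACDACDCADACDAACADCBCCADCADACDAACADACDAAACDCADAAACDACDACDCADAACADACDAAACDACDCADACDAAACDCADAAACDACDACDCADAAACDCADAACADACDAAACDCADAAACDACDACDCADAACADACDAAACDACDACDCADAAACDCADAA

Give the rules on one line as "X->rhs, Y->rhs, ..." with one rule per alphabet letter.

A->ACD, B->CBC, C->CAD, D->AA

  step 1 ⇒ step 2: CBCCBCACDCAD ⇒ CAD·CBC·CAD·CAD·CBC·CAD·ACD·CAD·AA·CAD·ACD·AA
    A ↦ ACD
    B ↦ CBC
    C ↦ CAD
    D ↦ AA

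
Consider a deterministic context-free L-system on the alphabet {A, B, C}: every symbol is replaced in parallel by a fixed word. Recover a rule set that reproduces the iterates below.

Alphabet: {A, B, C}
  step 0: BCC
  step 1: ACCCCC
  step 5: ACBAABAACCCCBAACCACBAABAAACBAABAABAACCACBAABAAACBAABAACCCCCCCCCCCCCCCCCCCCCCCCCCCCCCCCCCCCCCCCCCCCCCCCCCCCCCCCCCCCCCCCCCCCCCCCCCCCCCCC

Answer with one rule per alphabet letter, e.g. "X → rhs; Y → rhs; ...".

  step 0 ⇒ step 1: BCC ⇒ AC·CC·CC
    B ↦ AC
    C ↦ CC
    A ↦ BAA  (constrained at step 1)

A->BAA, B->AC, C->CC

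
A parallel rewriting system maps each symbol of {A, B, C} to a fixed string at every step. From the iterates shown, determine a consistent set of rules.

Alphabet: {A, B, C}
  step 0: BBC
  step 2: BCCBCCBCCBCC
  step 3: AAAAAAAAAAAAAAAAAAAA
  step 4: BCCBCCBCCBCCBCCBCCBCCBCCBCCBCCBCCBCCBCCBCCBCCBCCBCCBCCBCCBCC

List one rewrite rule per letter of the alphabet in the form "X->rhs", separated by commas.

A->BCC, B->A, C->AA

  step 3 ⇒ step 4: AAAAAAAAAAAAAAAAAAAA ⇒ BCC·BCC·BCC·BCC·BCC·BCC·BCC·BCC·BCC·BCC·BCC·BCC·BCC·BCC·BCC·BCC·BCC·BCC·BCC·BCC
    A ↦ BCC
  step 2 ⇒ step 3: BCCBCCBCCBCC ⇒ A·AA·AA·A·AA·AA·A·AA·AA·A·AA·AA
    B ↦ A
  step 2 ⇒ step 3: BCCBCCBCCBCC ⇒ A·AA·AA·A·AA·AA·A·AA·AA·A·AA·AA
    C ↦ AA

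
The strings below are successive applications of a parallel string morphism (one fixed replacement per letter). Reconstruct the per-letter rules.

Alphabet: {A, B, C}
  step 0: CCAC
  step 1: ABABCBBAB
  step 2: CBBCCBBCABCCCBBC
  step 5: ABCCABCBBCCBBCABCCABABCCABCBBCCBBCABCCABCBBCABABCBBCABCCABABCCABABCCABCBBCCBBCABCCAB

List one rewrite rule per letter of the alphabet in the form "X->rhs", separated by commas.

A->CBB, B->C, C->AB

  step 1 ⇒ step 2: ABABCBBAB ⇒ CBB·C·CBB·C·AB·C·C·CBB·C
    A ↦ CBB
    B ↦ C
    C ↦ AB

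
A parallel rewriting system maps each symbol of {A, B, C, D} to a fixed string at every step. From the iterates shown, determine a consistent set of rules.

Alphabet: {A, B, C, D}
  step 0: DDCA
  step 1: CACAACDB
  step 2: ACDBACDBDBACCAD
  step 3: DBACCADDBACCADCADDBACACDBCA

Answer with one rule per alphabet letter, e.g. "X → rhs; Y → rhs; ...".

  step 2 ⇒ step 3: ACDBACDBDBACCAD ⇒ DB·AC·CA·D·DB·AC·CA·D·CA·D·DB·AC·AC·DB·CA
    A ↦ DB
    B ↦ D
    C ↦ AC
    D ↦ CA

A->DB, B->D, C->AC, D->CA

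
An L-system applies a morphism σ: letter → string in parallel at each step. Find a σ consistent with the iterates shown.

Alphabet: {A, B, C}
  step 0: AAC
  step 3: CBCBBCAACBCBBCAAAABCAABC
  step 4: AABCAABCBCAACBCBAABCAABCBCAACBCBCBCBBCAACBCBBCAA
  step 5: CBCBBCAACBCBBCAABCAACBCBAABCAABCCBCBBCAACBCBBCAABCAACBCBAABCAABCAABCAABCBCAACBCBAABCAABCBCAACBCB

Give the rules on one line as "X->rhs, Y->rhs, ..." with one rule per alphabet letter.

A->CB, B->BC, C->AA

  step 4 ⇒ step 5: AABCAABCBCAACBCBAABCAABCBCAACBCBCBCBBCAACBCBBCAA ⇒ CB·CB·BC·AA·CB·CB·BC·AA·BC·AA·CB·CB·AA·BC·AA·BC·CB·CB·BC·AA·CB·CB·BC·AA·BC·AA·CB·CB·AA·BC·AA·BC·AA·BC·AA·BC·BC·AA·CB·CB·AA·BC·AA·BC·BC·AA·CB·CB
    A ↦ CB
    B ↦ BC
    C ↦ AA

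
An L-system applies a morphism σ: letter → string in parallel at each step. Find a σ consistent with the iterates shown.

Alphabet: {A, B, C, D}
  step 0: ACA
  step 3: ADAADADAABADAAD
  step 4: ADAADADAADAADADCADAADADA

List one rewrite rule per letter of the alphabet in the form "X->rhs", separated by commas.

A->AD, B->C, C->AB, D->A

  step 3 ⇒ step 4: ADAADADAABADAAD ⇒ AD·A·AD·AD·A·AD·A·AD·AD·C·AD·A·AD·AD·A
    A ↦ AD
    B ↦ C
    D ↦ A
    C ↦ AB  (constrained at step 0)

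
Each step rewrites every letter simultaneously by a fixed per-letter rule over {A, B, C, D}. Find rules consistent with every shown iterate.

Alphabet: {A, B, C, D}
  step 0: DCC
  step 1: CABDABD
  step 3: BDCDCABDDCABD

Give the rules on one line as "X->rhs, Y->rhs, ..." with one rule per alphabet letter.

  step 0 ⇒ step 1: DCC ⇒ C·ABD·ABD
    C ↦ ABD
    D ↦ C
    A ↦ B  (constrained at step 1)
    B ↦ D  (constrained at step 1)

A->B, B->D, C->ABD, D->C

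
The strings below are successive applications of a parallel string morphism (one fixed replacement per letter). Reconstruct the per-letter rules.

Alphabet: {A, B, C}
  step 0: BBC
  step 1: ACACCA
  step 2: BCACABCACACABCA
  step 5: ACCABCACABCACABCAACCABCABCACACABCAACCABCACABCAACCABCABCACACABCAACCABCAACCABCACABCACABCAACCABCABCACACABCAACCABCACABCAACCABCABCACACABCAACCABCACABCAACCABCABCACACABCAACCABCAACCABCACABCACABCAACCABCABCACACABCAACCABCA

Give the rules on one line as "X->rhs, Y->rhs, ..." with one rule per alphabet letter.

A->BCA, B->AC, C->CA

  step 1 ⇒ step 2: ACACCA ⇒ BCA·CA·BCA·CA·CA·BCA
    A ↦ BCA
    C ↦ CA
  step 0 ⇒ step 1: BBC ⇒ AC·AC·CA
    B ↦ AC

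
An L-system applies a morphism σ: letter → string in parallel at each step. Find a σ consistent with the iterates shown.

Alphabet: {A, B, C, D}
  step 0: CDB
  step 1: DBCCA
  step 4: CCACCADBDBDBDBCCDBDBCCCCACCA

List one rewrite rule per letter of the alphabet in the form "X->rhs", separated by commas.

  step 0 ⇒ step 1: CDB ⇒ DB·CC·A
    B ↦ A
    C ↦ DB
    D ↦ CC
    A ↦ CC  (constrained at step 1)

A->CC, B->A, C->DB, D->CC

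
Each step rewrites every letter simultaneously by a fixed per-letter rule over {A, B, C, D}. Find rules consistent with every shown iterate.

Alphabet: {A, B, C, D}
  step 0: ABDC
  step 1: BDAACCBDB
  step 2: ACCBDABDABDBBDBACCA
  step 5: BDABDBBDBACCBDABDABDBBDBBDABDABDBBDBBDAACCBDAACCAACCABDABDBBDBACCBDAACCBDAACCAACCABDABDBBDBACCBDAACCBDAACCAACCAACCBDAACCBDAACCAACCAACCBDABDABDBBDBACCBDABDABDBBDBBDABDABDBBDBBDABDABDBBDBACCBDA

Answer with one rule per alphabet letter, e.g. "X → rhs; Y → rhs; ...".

  step 1 ⇒ step 2: BDAACCBDB ⇒ A·CC·BDA·BDA·BDB·BDB·A·CC·A
    A ↦ BDA
    B ↦ A
    C ↦ BDB
    D ↦ CC

A->BDA, B->A, C->BDB, D->CC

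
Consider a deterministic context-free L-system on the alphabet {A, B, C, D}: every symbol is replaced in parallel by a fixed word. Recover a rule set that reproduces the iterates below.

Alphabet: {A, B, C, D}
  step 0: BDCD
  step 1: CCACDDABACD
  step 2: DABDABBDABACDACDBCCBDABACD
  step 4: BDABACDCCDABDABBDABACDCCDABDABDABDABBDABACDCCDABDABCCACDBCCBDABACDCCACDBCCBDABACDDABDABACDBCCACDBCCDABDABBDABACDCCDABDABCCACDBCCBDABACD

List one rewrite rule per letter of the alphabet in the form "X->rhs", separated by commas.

A->B, B->CC, C->DAB, D->ACD

  step 1 ⇒ step 2: CCACDDABACD ⇒ DAB·DAB·B·DAB·ACD·ACD·B·CC·B·DAB·ACD
    A ↦ B
    B ↦ CC
    C ↦ DAB
    D ↦ ACD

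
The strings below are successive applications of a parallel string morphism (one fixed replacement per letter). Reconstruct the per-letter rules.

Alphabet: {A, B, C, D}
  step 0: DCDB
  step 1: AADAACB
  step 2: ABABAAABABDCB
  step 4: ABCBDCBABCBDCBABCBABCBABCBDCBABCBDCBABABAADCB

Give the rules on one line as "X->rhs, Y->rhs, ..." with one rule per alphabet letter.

  step 1 ⇒ step 2: AADAACB ⇒ AB·AB·AA·AB·AB·D·CB
    A ↦ AB
    B ↦ CB
    C ↦ D
    D ↦ AA

A->AB, B->CB, C->D, D->AA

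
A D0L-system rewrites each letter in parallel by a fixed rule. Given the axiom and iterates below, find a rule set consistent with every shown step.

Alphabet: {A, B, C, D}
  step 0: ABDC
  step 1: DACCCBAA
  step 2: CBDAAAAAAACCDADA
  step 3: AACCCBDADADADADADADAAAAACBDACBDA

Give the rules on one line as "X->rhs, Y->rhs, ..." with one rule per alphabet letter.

A->DA, B->CC, C->AA, D->CB

  step 2 ⇒ step 3: CBDAAAAAAACCDADA ⇒ AA·CC·CB·DA·DA·DA·DA·DA·DA·DA·AA·AA·CB·DA·CB·DA
    A ↦ DA
    B ↦ CC
    C ↦ AA
    D ↦ CB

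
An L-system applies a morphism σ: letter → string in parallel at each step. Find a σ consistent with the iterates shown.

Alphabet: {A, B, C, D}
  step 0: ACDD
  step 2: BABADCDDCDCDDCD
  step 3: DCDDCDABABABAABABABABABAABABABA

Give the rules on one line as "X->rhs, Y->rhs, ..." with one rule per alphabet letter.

  step 2 ⇒ step 3: BABADCDDCDCDDCD ⇒ D·CD·D·CD·ABA·B·ABA·ABA·B·ABA·B·ABA·ABA·B·ABA
    A ↦ CD
    B ↦ D
    C ↦ B
    D ↦ ABA

A->CD, B->D, C->B, D->ABA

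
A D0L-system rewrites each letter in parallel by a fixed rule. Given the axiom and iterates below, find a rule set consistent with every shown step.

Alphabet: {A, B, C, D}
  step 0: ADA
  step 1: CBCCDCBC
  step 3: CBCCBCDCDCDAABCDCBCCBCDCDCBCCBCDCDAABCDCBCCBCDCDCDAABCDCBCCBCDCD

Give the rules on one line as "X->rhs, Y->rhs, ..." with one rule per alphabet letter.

  step 0 ⇒ step 1: ADA ⇒ CBC·CD·CBC
    A ↦ CBC
    D ↦ CD
    B ↦ DCD  (constrained at step 1)
    C ↦ AAB  (constrained at step 1)

A->CBC, B->DCD, C->AAB, D->CD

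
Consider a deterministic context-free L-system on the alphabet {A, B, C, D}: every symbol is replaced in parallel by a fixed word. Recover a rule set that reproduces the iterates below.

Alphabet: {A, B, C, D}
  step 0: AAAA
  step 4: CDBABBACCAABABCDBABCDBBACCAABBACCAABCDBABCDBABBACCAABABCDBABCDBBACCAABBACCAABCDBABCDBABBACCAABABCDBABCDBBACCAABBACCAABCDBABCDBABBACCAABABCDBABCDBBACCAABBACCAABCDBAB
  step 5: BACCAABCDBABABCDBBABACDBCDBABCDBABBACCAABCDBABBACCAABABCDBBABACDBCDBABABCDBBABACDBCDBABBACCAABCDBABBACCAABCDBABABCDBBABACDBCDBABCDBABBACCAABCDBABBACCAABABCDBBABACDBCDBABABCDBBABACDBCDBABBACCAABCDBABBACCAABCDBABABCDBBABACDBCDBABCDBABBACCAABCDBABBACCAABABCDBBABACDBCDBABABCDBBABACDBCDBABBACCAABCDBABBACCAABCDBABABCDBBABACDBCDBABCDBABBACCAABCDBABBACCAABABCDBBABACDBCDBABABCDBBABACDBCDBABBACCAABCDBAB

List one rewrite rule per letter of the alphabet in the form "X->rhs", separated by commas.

A->CDB, B->AB, C->BA, D->CCA

  step 4 ⇒ step 5: CDBABBACCAABABCDBABCDBBACCAABBACCAABCDBABCDBABBACCAABABCDBABCDBBACCAABBACCAABCDBABCDBABBACCAABABCDBABCDBBACCAABBACCAABCDBABCDBABBACCAABABCDBABCDBBACCAABBACCAABCDBAB ⇒ BA·CCA·AB·CDB·AB·AB·CDB·BA·BA·CDB·CDB·AB·CDB·AB·BA·CCA·AB·CDB·AB·BA·CCA·AB·AB·CDB·BA·BA·CDB·CDB·AB·AB·CDB·BA·BA·CDB·CDB·AB·BA·CCA·AB·CDB·AB·BA·CCA·AB·CDB·AB·AB·CDB·BA·BA·CDB·CDB·AB·CDB·AB·BA·CCA·AB·CDB·AB·BA·CCA·AB·AB·CDB·BA·BA·CDB·CDB·AB·AB·CDB·BA·BA·CDB·CDB·AB·BA·CCA·AB·CDB·AB·BA·CCA·AB·CDB·AB·AB·CDB·BA·BA·CDB·CDB·AB·CDB·AB·BA·CCA·AB·CDB·AB·BA·CCA·AB·AB·CDB·BA·BA·CDB·CDB·AB·AB·CDB·BA·BA·CDB·CDB·AB·BA·CCA·AB·CDB·AB·BA·CCA·AB·CDB·AB·AB·CDB·BA·BA·CDB·CDB·AB·CDB·AB·BA·CCA·AB·CDB·AB·BA·CCA·AB·AB·CDB·BA·BA·CDB·CDB·AB·AB·CDB·BA·BA·CDB·CDB·AB·BA·CCA·AB·CDB·AB
    A ↦ CDB
    B ↦ AB
    C ↦ BA
    D ↦ CCA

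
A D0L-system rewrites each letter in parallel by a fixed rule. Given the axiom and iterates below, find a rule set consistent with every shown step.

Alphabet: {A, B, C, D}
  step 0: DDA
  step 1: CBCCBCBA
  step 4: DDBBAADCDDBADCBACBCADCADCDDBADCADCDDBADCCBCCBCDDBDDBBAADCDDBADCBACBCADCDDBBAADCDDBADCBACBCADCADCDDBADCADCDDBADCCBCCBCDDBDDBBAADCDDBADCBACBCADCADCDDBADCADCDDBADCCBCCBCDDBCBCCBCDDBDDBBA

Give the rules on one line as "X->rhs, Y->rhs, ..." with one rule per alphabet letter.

A->BA, B->DDB, C->ADC, D->CBC

  step 0 ⇒ step 1: DDA ⇒ CBC·CBC·BA
    A ↦ BA
    D ↦ CBC
    B ↦ DDB  (constrained at step 1)
    C ↦ ADC  (constrained at step 1)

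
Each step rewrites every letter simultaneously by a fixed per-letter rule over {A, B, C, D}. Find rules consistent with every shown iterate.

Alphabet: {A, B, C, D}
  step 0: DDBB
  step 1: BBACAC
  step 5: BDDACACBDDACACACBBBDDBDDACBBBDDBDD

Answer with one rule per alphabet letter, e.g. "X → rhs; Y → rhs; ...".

  step 0 ⇒ step 1: DDBB ⇒ B·B·AC·AC
    B ↦ AC
    D ↦ B
    A ↦ BD  (constrained at step 1)
    C ↦ D  (constrained at step 1)

A->BD, B->AC, C->D, D->B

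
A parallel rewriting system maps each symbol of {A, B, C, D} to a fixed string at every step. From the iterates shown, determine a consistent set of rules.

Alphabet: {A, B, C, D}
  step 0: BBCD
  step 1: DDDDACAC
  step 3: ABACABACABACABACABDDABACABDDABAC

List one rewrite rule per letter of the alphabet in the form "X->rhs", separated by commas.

  step 0 ⇒ step 1: BBCD ⇒ DD·DD·AC·AC
    B ↦ DD
    C ↦ AC
    D ↦ AC
    A ↦ AB  (constrained at step 1)

A->AB, B->DD, C->AC, D->AC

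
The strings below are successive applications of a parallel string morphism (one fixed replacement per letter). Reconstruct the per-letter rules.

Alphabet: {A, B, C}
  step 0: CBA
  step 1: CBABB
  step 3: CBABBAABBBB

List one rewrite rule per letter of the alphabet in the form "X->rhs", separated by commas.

A->BB, B->A, C->CB

  step 0 ⇒ step 1: CBA ⇒ CB·A·BB
    A ↦ BB
    B ↦ A
    C ↦ CB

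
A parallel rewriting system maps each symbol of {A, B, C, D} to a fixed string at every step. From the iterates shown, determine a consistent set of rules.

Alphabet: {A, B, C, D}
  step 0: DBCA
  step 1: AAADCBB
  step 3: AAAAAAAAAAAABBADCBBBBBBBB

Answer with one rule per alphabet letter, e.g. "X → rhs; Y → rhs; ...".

A->BB, B->AA, C->DC, D->A

  step 0 ⇒ step 1: DBCA ⇒ A·AA·DC·BB
    A ↦ BB
    B ↦ AA
    C ↦ DC
    D ↦ A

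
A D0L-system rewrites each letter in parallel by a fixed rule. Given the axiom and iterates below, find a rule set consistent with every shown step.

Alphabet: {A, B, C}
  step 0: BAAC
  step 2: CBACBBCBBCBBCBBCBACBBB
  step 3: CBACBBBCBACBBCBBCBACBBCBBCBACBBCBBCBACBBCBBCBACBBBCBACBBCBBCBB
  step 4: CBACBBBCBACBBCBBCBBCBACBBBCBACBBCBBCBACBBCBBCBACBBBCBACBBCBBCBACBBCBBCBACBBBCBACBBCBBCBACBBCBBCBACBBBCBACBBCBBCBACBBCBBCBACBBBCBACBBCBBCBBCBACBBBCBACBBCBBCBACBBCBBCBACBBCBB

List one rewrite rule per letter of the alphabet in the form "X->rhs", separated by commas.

A->B, B->CBB, C->CBA

  step 3 ⇒ step 4: CBACBBBCBACBBCBBCBACBBCBBCBACBBCBBCBACBBCBBCBACBBBCBACBBCBBCBB ⇒ CBA·CBB·B·CBA·CBB·CBB·CBB·CBA·CBB·B·CBA·CBB·CBB·CBA·CBB·CBB·CBA·CBB·B·CBA·CBB·CBB·CBA·CBB·CBB·CBA·CBB·B·CBA·CBB·CBB·CBA·CBB·CBB·CBA·CBB·B·CBA·CBB·CBB·CBA·CBB·CBB·CBA·CBB·B·CBA·CBB·CBB·CBB·CBA·CBB·B·CBA·CBB·CBB·CBA·CBB·CBB·CBA·CBB·CBB
    A ↦ B
    B ↦ CBB
    C ↦ CBA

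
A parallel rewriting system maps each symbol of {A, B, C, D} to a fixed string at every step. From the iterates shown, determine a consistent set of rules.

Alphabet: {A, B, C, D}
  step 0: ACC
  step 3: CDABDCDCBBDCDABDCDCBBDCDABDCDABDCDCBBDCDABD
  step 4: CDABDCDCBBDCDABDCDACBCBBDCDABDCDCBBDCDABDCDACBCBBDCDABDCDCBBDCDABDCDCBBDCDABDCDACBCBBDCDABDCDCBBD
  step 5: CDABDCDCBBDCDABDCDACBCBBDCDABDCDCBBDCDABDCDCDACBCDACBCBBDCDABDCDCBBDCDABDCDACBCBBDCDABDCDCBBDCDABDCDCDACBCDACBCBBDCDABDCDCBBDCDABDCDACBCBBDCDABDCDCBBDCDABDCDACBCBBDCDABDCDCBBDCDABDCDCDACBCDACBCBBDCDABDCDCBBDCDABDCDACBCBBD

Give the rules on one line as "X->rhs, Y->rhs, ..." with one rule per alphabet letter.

A->CD, B->CB, C->CDA, D->BD

  step 4 ⇒ step 5: CDABDCDCBBDCDABDCDACBCBBDCDABDCDCBBDCDABDCDACBCBBDCDABDCDCBBDCDABDCDCBBDCDABDCDACBCBBDCDABDCDCBBD ⇒ CDA·BD·CD·CB·BD·CDA·BD·CDA·CB·CB·BD·CDA·BD·CD·CB·BD·CDA·BD·CD·CDA·CB·CDA·CB·CB·BD·CDA·BD·CD·CB·BD·CDA·BD·CDA·CB·CB·BD·CDA·BD·CD·CB·BD·CDA·BD·CD·CDA·CB·CDA·CB·CB·BD·CDA·BD·CD·CB·BD·CDA·BD·CDA·CB·CB·BD·CDA·BD·CD·CB·BD·CDA·BD·CDA·CB·CB·BD·CDA·BD·CD·CB·BD·CDA·BD·CD·CDA·CB·CDA·CB·CB·BD·CDA·BD·CD·CB·BD·CDA·BD·CDA·CB·CB·BD
    A ↦ CD
    B ↦ CB
    C ↦ CDA
    D ↦ BD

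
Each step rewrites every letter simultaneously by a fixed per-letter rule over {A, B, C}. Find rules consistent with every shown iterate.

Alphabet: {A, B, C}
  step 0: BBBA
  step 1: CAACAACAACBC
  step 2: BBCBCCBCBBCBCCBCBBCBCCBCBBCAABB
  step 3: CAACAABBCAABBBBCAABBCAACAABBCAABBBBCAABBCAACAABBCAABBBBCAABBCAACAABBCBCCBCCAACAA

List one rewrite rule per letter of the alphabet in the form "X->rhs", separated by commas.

  step 2 ⇒ step 3: BBCBCCBCBBCBCCBCBBCBCCBCBBCAABB ⇒ CAA·CAA·BB·CAA·BB·BB·CAA·BB·CAA·CAA·BB·CAA·BB·BB·CAA·BB·CAA·CAA·BB·CAA·BB·BB·CAA·BB·CAA·CAA·BB·CBC·CBC·CAA·CAA
    A ↦ CBC
    B ↦ CAA
    C ↦ BB

A->CBC, B->CAA, C->BB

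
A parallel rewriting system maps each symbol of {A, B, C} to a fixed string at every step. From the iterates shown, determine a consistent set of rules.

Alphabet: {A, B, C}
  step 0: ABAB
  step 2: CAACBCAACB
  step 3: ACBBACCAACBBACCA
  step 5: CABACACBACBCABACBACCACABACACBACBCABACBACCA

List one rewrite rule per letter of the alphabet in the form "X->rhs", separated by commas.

  step 2 ⇒ step 3: CAACBCAACB ⇒ AC·B·B·AC·CA·AC·B·B·AC·CA
    A ↦ B
    B ↦ CA
    C ↦ AC

A->B, B->CA, C->AC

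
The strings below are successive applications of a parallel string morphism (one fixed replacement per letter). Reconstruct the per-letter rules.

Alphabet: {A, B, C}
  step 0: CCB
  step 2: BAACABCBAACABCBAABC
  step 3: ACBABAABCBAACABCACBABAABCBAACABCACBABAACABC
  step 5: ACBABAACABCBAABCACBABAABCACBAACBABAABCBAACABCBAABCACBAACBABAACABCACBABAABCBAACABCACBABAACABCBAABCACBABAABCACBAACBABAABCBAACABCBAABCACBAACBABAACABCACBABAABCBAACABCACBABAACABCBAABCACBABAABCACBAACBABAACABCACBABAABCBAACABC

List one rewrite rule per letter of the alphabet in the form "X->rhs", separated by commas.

A->BA, B->AC, C->ABC

  step 2 ⇒ step 3: BAACABCBAACABCBAABC ⇒ AC·BA·BA·ABC·BA·AC·ABC·AC·BA·BA·ABC·BA·AC·ABC·AC·BA·BA·AC·ABC
    A ↦ BA
    B ↦ AC
    C ↦ ABC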